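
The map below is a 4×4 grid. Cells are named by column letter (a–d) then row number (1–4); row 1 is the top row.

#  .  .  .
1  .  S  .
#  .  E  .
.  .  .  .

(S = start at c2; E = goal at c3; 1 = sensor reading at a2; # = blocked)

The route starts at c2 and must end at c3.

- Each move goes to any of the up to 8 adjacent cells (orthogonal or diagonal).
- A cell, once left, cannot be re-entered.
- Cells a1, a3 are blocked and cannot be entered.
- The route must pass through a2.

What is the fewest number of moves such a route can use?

Any route passes through a2 somewhere between c2 and c3. Summing Chebyshev distances along the two legs (c2 → a2 → c3) gives a lower bound of 2 + 2 = 4 moves.
A route of 4 moves achieves this: c2 → b1 → a2 → b2 → c3.
Since 4 matches the lower bound, it is optimal.

4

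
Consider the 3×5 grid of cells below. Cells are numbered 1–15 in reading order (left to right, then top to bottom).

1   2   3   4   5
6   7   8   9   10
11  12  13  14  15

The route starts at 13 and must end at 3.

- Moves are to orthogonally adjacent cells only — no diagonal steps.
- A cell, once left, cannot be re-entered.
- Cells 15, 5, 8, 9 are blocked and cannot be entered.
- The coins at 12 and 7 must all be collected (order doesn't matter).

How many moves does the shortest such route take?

Any route passes through 12 and 7 in some order between 13 and 3. Summing Manhattan distances along each leg and taking the cheapest ordering (13 → 12 → 7 → 3) gives a lower bound of 1 + 1 + 2 = 4 moves.
A route of 4 moves achieves this: 13 → 12 → 7 → 2 → 3.
Since 4 matches the lower bound, it is optimal.

4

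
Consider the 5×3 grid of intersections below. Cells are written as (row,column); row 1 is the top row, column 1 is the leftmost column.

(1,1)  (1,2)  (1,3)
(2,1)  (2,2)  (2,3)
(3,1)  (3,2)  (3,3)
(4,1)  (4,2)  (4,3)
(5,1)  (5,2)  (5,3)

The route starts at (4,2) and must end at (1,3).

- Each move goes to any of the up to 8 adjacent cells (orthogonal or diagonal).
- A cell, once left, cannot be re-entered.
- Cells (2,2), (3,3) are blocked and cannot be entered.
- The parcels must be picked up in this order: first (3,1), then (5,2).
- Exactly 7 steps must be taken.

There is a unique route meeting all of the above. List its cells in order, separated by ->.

The waypoints must appear in the order (3,1), (5,2), with no cell reused.
Route from (4,2): up-left to (3,1), down to (4,1), down-right to (5,2), up-right to (4,3), up-left to (3,2), up-right to (2,3), up to (1,3) — 7 moves in all.
Check: order respected ((3,1) at step 1, (5,2) at step 3); 7 moves as required.

(4,2) -> (3,1) -> (4,1) -> (5,2) -> (4,3) -> (3,2) -> (2,3) -> (1,3)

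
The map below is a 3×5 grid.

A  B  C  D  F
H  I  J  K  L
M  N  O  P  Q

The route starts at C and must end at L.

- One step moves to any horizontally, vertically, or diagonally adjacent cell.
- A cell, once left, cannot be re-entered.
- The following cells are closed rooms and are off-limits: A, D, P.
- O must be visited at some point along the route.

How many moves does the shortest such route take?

4

Any route passes through O somewhere between C and L. Summing Chebyshev distances along the two legs (C → O → L) gives a lower bound of 2 + 2 = 4 moves.
A route of 4 moves achieves this: C → I → O → K → L.
Since 4 matches the lower bound, it is optimal.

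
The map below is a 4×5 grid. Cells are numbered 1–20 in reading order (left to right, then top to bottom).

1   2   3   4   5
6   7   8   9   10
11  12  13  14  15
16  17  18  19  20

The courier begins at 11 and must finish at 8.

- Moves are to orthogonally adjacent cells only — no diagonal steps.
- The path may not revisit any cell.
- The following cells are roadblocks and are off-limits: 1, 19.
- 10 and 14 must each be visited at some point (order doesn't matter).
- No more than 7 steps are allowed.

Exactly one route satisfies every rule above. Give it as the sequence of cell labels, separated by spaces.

The budget equals the shortest possible length, so every move has to be on a shortest route through the required cells.
Route from 11: 4× right (reaching 15), up to 10, 2× left (reaching 8) — 7 moves in all.
Check: all required cells visited; 7 ≤ 7 moves.

11 12 13 14 15 10 9 8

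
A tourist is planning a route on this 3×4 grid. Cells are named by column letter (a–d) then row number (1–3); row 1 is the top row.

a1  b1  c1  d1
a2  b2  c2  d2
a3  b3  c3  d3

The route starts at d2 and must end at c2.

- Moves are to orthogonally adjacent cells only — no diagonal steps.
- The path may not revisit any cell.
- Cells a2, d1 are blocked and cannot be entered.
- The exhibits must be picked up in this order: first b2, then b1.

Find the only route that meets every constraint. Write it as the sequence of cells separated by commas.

d2, d3, c3, b3, b2, b1, c1, c2

The waypoints must appear in the order b2, b1, with no cell reused.
Route from d2: down to d3, 2× left (reaching b3), 2× up (reaching b1), right to c1, down to c2 — 7 moves in all.
Check: order respected (b2 at step 4, b1 at step 5).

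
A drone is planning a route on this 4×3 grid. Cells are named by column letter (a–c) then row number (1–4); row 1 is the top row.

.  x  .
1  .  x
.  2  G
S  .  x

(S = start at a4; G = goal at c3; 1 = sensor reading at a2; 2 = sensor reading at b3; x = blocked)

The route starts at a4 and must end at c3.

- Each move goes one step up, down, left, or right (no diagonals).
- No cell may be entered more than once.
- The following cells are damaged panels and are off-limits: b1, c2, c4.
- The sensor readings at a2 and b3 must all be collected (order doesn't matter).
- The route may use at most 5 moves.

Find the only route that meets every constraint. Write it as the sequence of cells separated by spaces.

The 5-move cap with required stops at a2, b3 leaves no slack for detours.
Route from a4: up 2 to a2, right 1 to b2, down 1 to b3, right 1 to c3 — 5 moves in all.
Check: all required cells visited; 5 ≤ 5 moves.

a4 a3 a2 b2 b3 c3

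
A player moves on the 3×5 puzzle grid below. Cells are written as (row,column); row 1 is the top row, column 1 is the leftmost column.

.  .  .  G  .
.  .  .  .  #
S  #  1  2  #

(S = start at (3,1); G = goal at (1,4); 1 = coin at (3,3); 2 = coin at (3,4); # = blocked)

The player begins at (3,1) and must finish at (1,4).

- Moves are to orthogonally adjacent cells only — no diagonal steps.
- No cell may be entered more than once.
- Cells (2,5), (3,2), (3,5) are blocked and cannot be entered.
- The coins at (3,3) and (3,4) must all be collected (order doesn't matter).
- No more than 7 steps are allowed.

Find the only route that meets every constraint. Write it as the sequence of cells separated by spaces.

The 7-move cap with required stops at (3,3), (3,4) leaves no slack for detours.
Route from (3,1): up 1 to (2,1), right 2 to (2,3), down 1 to (3,3), right 1 to (3,4), up 2 to (1,4) — 7 moves in all.
Check: all required cells visited; 7 ≤ 7 moves.

(3,1) (2,1) (2,2) (2,3) (3,3) (3,4) (2,4) (1,4)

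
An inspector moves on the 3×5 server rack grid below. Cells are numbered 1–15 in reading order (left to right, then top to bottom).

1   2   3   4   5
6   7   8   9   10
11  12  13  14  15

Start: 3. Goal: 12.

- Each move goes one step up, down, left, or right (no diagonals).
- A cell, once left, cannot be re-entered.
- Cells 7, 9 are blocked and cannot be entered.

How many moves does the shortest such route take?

3

The Manhattan distance from 3 to 12 is |1−3| + |3−2| = 3, so at least 3 moves are needed.
A route of 3 moves achieves this: 3 → 8 → 13 → 12.
Since 3 matches the lower bound, it is optimal.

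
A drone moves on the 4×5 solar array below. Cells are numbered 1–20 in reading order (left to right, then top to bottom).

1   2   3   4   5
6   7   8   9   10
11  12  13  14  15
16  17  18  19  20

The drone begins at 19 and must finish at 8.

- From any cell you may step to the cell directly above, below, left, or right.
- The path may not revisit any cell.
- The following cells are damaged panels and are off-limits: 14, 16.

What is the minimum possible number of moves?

The Manhattan distance from 19 to 8 is |4−2| + |4−3| = 3, so at least 3 moves are needed.
A route of 3 moves achieves this: 19 → 18 → 13 → 8.
Since 3 matches the lower bound, it is optimal.

3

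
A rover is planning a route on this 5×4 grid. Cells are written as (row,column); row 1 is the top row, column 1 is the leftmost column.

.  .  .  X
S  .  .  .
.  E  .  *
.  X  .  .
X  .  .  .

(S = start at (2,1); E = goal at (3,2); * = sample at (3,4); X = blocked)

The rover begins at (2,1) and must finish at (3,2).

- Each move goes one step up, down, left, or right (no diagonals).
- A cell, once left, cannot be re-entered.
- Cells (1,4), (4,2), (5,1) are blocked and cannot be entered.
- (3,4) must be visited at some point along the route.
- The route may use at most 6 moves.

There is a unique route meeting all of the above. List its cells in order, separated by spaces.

(2,1) (2,2) (2,3) (2,4) (3,4) (3,3) (3,2)

Any route must reach (3,4) and still end at (3,2) within 6 moves, so the order of the required stops is forced.
Route from (2,1): 3× right (reaching (2,4)), down to (3,4), 2× left (reaching (3,2)) — 6 moves in all.
Check: all required cells visited; 6 ≤ 6 moves.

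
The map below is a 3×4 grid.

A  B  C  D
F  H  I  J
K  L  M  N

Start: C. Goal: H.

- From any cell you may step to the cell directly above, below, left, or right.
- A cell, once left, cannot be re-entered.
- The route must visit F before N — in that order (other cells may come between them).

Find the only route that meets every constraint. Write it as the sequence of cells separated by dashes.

C - B - A - F - K - L - M - N - J - I - H

The waypoints must appear in the order F, N, with no cell reused.
Route from C: left 2 to A, down 2 to K, right 3 to N, up 1 to J, left 2 to H — 10 moves in all.
Check: order respected (F at step 3, N at step 7).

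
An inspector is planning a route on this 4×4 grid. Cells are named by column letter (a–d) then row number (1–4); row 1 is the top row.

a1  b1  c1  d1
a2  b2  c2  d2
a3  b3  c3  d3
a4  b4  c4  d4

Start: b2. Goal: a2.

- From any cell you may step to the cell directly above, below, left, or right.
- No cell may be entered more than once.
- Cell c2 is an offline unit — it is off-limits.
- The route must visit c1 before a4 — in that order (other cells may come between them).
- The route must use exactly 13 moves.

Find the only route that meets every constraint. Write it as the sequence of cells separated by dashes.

b2 - b1 - c1 - d1 - d2 - d3 - d4 - c4 - c3 - b3 - b4 - a4 - a3 - a2

The waypoints must appear in the order c1, a4, with no cell reused.
Route from b2: up to b1, 2× right (reaching d1), 3× down (reaching d4), left to c4, up to c3, left to b3, down to b4, left to a4, 2× up (reaching a2) — 13 moves in all.
Check: order respected (c1 at step 2, a4 at step 11); 13 moves as required.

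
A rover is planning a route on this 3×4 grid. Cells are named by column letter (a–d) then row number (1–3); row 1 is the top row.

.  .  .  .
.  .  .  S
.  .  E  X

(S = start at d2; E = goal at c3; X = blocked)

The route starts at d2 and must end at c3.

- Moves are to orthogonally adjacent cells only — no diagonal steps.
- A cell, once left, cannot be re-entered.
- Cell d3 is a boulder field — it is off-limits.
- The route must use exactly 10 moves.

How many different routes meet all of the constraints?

Need simple routes of exactly 10 moves from d2 to c3 (Manhattan distance 2, so 4 moves are spent on a detour and 4 undoing it).
Enumerating: d2 d1 c1 c2 b2 b1 a1 a2 a3 b3 c3 | d2 d1 c1 b1 a1 a2 a3 b3 b2 c2 c3.
That gives 2 routes.

2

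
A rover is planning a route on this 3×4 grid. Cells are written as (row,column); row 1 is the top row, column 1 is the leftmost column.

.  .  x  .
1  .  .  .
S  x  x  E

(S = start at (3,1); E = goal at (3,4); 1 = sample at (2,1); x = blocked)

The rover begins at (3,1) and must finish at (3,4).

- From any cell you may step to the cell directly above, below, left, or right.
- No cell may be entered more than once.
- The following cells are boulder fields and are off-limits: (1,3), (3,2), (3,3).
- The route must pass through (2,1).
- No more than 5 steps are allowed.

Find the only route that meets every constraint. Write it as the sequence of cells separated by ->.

(3,1) -> (2,1) -> (2,2) -> (2,3) -> (2,4) -> (3,4)

The budget equals the shortest possible length, so every move has to be on a shortest route through the required cells.
Route from (3,1): up to (2,1), 3× right (reaching (2,4)), down to (3,4) — 5 moves in all.
Check: all required cells visited; 5 ≤ 5 moves.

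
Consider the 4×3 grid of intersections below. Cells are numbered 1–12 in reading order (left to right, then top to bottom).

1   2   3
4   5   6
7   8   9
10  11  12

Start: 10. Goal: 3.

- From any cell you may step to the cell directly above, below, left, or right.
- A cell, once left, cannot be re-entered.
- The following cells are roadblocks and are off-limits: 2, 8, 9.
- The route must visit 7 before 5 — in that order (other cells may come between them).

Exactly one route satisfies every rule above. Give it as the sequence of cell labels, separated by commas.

The waypoints must appear in the order 7, 5, with no cell reused.
Route from 10: up 2 to 4, right 2 to 6, up 1 to 3 — 5 moves in all.
Check: order respected (7 at step 1, 5 at step 3).

10, 7, 4, 5, 6, 3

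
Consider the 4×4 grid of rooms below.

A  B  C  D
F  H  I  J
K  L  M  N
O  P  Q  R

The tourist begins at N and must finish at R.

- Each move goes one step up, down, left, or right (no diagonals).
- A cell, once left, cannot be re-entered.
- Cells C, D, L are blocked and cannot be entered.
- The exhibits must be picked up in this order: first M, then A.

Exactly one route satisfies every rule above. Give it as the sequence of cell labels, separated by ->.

The waypoints must appear in the order M, A, with no cell reused.
Route from N: left 1 to M, up 1 to I, left 1 to H, up 1 to B, left 1 to A, down 3 to O, right 3 to R — 11 moves in all.
Check: order respected (M at step 1, A at step 5).

N -> M -> I -> H -> B -> A -> F -> K -> O -> P -> Q -> R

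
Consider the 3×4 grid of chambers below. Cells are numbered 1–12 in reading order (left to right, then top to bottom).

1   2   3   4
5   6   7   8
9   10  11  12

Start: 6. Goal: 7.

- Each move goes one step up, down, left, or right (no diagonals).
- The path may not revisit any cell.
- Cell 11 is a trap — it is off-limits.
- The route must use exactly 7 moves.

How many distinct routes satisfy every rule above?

Need simple routes of exactly 7 moves from 6 to 7 (Manhattan distance 1, so 3 moves are spent on a detour and 3 undoing it).
Enumerating: 6 10 9 5 1 2 3 7 | 6 5 1 2 3 4 8 7.
That gives 2 routes.

2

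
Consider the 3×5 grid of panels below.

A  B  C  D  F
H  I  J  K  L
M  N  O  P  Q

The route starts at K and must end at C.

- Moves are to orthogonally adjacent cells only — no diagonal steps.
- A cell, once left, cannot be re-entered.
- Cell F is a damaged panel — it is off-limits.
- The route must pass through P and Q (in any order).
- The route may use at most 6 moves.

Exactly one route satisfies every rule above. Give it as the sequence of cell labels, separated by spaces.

K L Q P O J C

Any route must reach P and Q and still end at C within 6 moves, so the order of the required stops is forced.
Route from K: right to L, down to Q, 2× left (reaching O), 2× up (reaching C) — 6 moves in all.
Check: all required cells visited; 6 ≤ 6 moves.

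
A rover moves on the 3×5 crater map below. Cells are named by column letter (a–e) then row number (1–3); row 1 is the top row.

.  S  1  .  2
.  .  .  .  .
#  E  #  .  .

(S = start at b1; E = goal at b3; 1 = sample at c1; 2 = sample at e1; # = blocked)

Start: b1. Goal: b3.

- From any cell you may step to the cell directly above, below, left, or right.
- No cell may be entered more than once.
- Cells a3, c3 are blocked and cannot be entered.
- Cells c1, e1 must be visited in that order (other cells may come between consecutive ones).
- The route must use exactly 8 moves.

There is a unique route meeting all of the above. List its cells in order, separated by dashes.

The waypoints must appear in the order c1, e1, with no cell reused.
Route from b1: 3× right (reaching e1), down to e2, 3× left (reaching b2), down to b3 — 8 moves in all.
Check: order respected (1 at step 1, 2 at step 3); 8 moves as required.

b1 - c1 - d1 - e1 - e2 - d2 - c2 - b2 - b3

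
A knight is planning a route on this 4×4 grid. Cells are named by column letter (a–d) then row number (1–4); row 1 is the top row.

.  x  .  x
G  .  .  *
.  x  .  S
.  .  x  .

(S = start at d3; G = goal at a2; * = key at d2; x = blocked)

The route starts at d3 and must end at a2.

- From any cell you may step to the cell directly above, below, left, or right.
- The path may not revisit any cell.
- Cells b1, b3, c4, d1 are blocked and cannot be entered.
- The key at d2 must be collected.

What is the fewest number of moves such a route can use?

4

Any route passes through d2 somewhere between d3 and a2. Summing Manhattan distances along the two legs (d3 → d2 → a2) gives a lower bound of 1 + 3 = 4 moves.
A route of 4 moves achieves this: d3 → d2 → c2 → b2 → a2.
Since 4 matches the lower bound, it is optimal.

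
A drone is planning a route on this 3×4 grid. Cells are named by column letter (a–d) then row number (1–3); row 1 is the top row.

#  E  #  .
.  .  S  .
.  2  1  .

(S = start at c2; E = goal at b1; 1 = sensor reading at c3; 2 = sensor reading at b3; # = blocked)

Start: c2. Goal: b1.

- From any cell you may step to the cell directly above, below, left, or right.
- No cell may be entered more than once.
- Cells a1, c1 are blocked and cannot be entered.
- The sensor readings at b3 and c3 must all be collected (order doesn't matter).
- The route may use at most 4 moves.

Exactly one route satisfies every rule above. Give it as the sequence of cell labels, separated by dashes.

c2 - c3 - b3 - b2 - b1

Any route must reach b3 and c3 and still end at b1 within 4 moves, so the order of the required stops is forced.
Route from c2: down to c3, left to b3, 2× up (reaching b1) — 4 moves in all.
Check: all required cells visited; 4 ≤ 4 moves.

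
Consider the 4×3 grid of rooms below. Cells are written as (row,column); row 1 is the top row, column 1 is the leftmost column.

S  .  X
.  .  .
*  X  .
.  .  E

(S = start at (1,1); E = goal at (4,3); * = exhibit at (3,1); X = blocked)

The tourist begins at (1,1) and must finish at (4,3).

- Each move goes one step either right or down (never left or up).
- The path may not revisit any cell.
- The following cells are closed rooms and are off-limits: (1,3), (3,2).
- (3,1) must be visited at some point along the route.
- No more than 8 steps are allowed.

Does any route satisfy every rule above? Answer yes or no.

yes

One route that works: (1,1) → (2,1) → (3,1) → (4,1) → (4,2) → (4,3).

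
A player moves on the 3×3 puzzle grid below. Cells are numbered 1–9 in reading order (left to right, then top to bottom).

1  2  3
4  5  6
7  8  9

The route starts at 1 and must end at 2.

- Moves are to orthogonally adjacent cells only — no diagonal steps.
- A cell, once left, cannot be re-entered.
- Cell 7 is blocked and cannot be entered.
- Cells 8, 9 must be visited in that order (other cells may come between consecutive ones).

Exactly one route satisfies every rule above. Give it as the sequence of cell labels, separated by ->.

The waypoints must appear in the order 8, 9, with no cell reused.
Route from 1: down to 4, right to 5, down to 8, right to 9, 2× up (reaching 3), left to 2 — 7 moves in all.
Check: order respected (8 at step 3, 9 at step 4).

1 -> 4 -> 5 -> 8 -> 9 -> 6 -> 3 -> 2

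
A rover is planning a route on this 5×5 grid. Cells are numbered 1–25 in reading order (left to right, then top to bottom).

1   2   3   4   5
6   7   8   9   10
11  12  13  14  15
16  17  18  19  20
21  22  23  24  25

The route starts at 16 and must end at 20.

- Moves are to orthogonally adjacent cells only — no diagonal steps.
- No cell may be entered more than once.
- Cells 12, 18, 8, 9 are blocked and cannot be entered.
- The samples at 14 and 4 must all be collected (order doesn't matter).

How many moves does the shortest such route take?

Any route passes through 14 and 4 in some order between 16 and 20. Summing Manhattan distances along each leg and taking the cheapest ordering (16 → 4 → 14 → 20) gives a lower bound of 6 + 2 + 2 = 10 moves.
That bound ignores the blocked cells. Measuring each leg by the fewest moves that actually steer around them (16→4: 6; 4→14: 4; 14→20: 2) raises the lower bound to 12.
A route of 12 moves exists: 16 → 11 → 6 → 1 → 2 → 3 → 4 → 5 → 10 → 15 → 14 → 19 → 20.
Since 12 matches that lower bound, it is optimal.

12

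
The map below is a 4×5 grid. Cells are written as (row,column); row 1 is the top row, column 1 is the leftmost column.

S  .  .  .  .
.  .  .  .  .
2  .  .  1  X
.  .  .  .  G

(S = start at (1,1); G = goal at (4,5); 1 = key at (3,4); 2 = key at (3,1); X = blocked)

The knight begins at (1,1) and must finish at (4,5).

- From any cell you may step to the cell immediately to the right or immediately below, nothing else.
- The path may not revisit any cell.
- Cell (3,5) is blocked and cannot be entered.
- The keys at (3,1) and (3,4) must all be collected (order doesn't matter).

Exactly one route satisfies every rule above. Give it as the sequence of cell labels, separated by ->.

Moves only go right or down, so the column and row indices never decrease.
Route from (1,1): down 2 to (3,1), right 3 to (3,4), down 1 to (4,4), right 1 to (4,5) — 7 moves in all.
Check: all required cells visited.

(1,1) -> (2,1) -> (3,1) -> (3,2) -> (3,3) -> (3,4) -> (4,4) -> (4,5)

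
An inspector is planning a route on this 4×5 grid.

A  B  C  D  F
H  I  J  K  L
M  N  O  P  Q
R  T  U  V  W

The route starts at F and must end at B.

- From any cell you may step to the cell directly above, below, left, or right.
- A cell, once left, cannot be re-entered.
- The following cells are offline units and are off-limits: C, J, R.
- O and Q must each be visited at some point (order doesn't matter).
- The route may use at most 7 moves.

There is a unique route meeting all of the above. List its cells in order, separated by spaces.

Any route must reach O and Q and still end at B within 7 moves, so the order of the required stops is forced.
Route from F: 2× down (reaching Q), 3× left (reaching N), 2× up (reaching B) — 7 moves in all.
Check: all required cells visited; 7 ≤ 7 moves.

F L Q P O N I B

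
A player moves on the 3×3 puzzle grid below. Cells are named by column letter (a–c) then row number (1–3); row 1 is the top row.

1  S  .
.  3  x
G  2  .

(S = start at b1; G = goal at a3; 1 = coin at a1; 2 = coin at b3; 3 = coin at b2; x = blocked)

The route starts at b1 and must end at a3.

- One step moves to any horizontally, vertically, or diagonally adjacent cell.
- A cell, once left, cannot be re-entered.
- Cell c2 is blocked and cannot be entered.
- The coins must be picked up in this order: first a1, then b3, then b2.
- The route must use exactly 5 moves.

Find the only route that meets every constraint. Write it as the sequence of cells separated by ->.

The waypoints must appear in the order a1, b3, b2, with no cell reused.
Route from b1: left to a1, down to a2, down-right to b3, up to b2, down-left to a3 — 5 moves in all.
Check: order respected (1 at step 1, 2 at step 3, 3 at step 4); 5 moves as required.

b1 -> a1 -> a2 -> b3 -> b2 -> a3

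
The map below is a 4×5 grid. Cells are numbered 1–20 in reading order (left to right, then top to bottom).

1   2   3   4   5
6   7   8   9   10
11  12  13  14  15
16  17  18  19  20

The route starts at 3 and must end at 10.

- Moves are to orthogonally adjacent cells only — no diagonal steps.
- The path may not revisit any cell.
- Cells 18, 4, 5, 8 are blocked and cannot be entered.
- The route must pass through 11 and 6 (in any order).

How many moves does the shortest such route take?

Any route passes through 11 and 6 in some order between 3 and 10. Summing Manhattan distances along each leg and taking the cheapest ordering (3 → 11 → 6 → 10) gives a lower bound of 4 + 1 + 4 = 9 moves.
A route of 9 moves achieves this: 3 → 2 → 7 → 6 → 11 → 12 → 13 → 14 → 9 → 10.
Since 9 matches the lower bound, it is optimal.

9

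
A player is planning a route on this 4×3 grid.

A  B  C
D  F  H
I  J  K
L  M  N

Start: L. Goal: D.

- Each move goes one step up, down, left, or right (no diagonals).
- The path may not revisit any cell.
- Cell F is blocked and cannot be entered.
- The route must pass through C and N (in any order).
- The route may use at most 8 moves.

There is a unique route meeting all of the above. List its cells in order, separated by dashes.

Any route must reach C and N and still end at D within 8 moves, so the order of the required stops is forced.
Route from L: 2× right (reaching N), 3× up (reaching C), 2× left (reaching A), down to D — 8 moves in all.
Check: all required cells visited; 8 ≤ 8 moves.

L - M - N - K - H - C - B - A - D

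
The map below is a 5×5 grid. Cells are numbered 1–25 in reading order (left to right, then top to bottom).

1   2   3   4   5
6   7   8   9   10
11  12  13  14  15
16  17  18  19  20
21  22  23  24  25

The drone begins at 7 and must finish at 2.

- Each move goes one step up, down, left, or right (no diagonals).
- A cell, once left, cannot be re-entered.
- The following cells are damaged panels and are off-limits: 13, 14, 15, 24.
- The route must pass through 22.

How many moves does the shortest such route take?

Any route passes through 22 somewhere between 7 and 2. Summing Manhattan distances along the two legs (7 → 22 → 2) gives a lower bound of 3 + 4 = 7 moves.
The shortest route satisfying every rule uses 9 moves: 7 → 12 → 17 → 22 → 21 → 16 → 11 → 6 → 1 → 2.
The bound of 7 isn't tight here; checking systematically, no route of length 7 through 8 satisfies every constraint, so 9 is the minimum.

9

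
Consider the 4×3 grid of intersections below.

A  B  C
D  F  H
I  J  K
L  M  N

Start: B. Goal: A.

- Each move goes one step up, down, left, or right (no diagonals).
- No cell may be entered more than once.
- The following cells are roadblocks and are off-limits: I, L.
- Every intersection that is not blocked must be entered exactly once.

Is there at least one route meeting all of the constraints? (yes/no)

One route that works: B → C → H → K → N → M → J → F → D → A.

yes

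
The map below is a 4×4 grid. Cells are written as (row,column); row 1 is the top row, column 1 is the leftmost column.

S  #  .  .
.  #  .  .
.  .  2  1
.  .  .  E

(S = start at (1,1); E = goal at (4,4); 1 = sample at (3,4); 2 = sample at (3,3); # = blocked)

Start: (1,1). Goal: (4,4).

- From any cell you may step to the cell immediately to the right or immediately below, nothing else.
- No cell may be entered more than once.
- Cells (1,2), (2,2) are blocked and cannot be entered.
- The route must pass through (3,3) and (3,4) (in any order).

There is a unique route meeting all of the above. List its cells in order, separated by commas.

Moves only go right or down, so the column and row indices never decrease.
Route from (1,1): down 2 to (3,1), right 3 to (3,4), down 1 to (4,4) — 6 moves in all.
Check: all required cells visited.

(1,1), (2,1), (3,1), (3,2), (3,3), (3,4), (4,4)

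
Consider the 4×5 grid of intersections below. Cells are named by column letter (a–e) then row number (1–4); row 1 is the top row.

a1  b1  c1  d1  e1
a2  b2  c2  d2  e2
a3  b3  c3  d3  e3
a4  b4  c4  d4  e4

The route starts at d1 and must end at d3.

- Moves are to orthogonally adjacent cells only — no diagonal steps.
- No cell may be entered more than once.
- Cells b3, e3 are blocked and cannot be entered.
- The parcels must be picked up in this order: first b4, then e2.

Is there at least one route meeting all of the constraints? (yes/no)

Ignoring the required order, 8 revisit-free routes from d1 to d3 pass through all of b4 and e2; the waypoint orders that occur are e2 → b4 (8) — never b4 → e2.

no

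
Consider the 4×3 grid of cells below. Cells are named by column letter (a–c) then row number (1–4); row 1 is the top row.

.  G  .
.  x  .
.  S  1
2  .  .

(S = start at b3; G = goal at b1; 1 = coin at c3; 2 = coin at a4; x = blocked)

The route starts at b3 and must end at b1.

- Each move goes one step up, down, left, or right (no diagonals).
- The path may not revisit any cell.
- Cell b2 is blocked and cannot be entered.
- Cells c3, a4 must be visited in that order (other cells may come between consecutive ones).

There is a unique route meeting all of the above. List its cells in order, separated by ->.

b3 -> c3 -> c4 -> b4 -> a4 -> a3 -> a2 -> a1 -> b1

The waypoints must appear in the order c3, a4, with no cell reused.
Route from b3: right to c3, down to c4, 2× left (reaching a4), 3× up (reaching a1), right to b1 — 8 moves in all.
Check: order respected (1 at step 1, 2 at step 4).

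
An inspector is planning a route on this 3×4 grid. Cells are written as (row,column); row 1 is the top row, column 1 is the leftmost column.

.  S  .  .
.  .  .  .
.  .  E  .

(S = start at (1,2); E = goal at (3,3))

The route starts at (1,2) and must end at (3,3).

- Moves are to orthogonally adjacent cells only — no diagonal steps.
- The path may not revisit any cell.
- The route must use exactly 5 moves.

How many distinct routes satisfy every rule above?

Need simple routes of exactly 5 moves from (1,2) to (3,3) (Manhattan distance 3, so 1 moves are spent on a detour and 1 undoing it).
Branch systematically from the start, pruning whenever the remaining move budget drops below the Manhattan distance to (3,3) or differs from it in parity. Grouping the completions by first move — via (2,2): 2; via (1,1): 3; via (1,3): 4 — and summing: 2 + 3 + 4 = 9.
That gives 9 routes.

9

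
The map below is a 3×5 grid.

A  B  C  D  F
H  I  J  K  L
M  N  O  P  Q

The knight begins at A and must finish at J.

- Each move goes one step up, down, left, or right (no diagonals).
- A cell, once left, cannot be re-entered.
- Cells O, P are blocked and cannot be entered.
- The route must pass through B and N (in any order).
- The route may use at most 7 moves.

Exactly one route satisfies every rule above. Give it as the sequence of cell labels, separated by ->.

A -> H -> M -> N -> I -> B -> C -> J

The budget equals the shortest possible length, so every move has to be on a shortest route through the required cells.
Route from A: down 2 to M, right 1 to N, up 2 to B, right 1 to C, down 1 to J — 7 moves in all.
Check: all required cells visited; 7 ≤ 7 moves.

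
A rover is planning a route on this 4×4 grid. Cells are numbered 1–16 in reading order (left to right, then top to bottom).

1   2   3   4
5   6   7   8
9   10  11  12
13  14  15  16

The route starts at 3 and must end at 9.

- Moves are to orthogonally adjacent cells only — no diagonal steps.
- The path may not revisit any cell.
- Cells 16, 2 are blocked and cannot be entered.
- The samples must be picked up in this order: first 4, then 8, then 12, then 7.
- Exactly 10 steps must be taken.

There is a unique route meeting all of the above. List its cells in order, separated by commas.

3, 4, 8, 12, 11, 7, 6, 10, 14, 13, 9

The waypoints must appear in the order 4, 8, 12, 7, with no cell reused.
Route from 3: right 1 to 4, down 2 to 12, left 1 to 11, up 1 to 7, left 1 to 6, down 2 to 14, left 1 to 13, up 1 to 9 — 10 moves in all.
Check: order respected (4 at step 1, 8 at step 2, 12 at step 3, 7 at step 5); 10 moves as required.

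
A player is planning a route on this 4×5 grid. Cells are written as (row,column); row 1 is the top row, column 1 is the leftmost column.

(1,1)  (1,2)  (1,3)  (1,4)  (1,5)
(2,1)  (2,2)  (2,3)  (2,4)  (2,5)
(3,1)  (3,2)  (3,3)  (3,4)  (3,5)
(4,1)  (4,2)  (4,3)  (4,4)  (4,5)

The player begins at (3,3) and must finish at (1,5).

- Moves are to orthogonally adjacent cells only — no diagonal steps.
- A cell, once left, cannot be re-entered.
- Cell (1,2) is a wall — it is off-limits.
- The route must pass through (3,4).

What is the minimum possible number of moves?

4

Any route passes through (3,4) somewhere between (3,3) and (1,5). Summing Manhattan distances along the two legs ((3,3) → (3,4) → (1,5)) gives a lower bound of 1 + 3 = 4 moves.
A route of 4 moves achieves this: (3,3) → (3,4) → (2,4) → (1,4) → (1,5).
Since 4 matches the lower bound, it is optimal.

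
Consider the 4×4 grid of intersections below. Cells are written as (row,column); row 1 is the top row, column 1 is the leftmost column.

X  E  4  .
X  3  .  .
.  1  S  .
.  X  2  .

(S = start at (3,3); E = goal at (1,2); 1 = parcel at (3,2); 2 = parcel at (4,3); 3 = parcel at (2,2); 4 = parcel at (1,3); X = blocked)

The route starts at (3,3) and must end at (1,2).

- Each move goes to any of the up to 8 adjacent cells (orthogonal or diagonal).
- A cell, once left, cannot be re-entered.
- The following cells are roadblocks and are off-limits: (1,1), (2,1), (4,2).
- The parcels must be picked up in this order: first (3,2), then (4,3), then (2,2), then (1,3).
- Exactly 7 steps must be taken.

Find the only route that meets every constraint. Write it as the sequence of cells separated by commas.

(3,3), (3,2), (4,3), (3,4), (2,3), (2,2), (1,3), (1,2)

The waypoints must appear in the order (3,2), (4,3), (2,2), (1,3), with no cell reused.
Route from (3,3): left to (3,2), down-right to (4,3), up-right to (3,4), up-left to (2,3), left to (2,2), up-right to (1,3), left to (1,2) — 7 moves in all.
Check: order respected (1 at step 1, 2 at step 2, 3 at step 5, 4 at step 6); 7 moves as required.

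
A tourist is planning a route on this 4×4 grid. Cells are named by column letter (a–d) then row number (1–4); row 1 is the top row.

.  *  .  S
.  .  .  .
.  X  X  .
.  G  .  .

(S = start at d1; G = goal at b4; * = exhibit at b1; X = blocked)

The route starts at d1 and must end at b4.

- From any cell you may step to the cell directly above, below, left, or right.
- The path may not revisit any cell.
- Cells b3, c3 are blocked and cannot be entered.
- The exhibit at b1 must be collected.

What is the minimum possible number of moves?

7

Any route passes through b1 somewhere between d1 and b4. Summing Manhattan distances along the two legs (d1 → b1 → b4) gives a lower bound of 2 + 3 = 5 moves.
That bound ignores the blocked cells. Measuring each leg by the fewest moves that actually steer around them (d1→b1: 2; b1→b4: 5) raises the lower bound to 7.
A route of 7 moves exists: d1 → c1 → b1 → b2 → a2 → a3 → a4 → b4.
Since 7 matches that lower bound, it is optimal.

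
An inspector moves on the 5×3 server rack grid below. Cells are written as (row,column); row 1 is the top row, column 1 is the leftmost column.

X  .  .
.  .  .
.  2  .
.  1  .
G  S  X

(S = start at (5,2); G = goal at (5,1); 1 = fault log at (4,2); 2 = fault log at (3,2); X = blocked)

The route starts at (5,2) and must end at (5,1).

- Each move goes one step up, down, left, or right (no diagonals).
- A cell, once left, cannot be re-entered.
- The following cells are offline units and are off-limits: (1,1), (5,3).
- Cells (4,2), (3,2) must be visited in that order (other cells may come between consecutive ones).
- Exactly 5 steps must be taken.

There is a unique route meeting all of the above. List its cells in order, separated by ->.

The waypoints must appear in the order (4,2), (3,2), with no cell reused.
Route from (5,2): 2× up (reaching (3,2)), left to (3,1), 2× down (reaching (5,1)) — 5 moves in all.
Check: order respected (1 at step 1, 2 at step 2); 5 moves as required.

(5,2) -> (4,2) -> (3,2) -> (3,1) -> (4,1) -> (5,1)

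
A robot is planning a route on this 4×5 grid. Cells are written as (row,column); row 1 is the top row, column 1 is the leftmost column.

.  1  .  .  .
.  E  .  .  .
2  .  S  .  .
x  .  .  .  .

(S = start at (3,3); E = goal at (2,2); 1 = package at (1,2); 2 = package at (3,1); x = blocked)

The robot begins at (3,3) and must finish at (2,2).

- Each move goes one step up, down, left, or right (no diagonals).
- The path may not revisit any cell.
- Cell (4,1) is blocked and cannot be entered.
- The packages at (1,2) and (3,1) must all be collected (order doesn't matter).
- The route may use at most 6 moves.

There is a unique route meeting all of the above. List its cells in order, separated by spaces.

(3,3) (3,2) (3,1) (2,1) (1,1) (1,2) (2,2)

The budget equals the shortest possible length, so every move has to be on a shortest route through the required cells.
Route from (3,3): left 2 to (3,1), up 2 to (1,1), right 1 to (1,2), down 1 to (2,2) — 6 moves in all.
Check: all required cells visited; 6 ≤ 6 moves.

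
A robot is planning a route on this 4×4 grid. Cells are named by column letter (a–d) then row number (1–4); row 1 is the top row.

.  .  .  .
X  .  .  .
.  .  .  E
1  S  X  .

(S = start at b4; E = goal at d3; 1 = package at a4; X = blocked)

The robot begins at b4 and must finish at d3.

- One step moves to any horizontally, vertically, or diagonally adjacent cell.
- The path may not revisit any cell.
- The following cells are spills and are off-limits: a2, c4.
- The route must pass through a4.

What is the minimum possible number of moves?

4

Any route passes through a4 somewhere between b4 and d3. Summing Chebyshev distances along the two legs (b4 → a4 → d3) gives a lower bound of 1 + 3 = 4 moves.
A route of 4 moves achieves this: b4 → a4 → b3 → c2 → d3.
Since 4 matches the lower bound, it is optimal.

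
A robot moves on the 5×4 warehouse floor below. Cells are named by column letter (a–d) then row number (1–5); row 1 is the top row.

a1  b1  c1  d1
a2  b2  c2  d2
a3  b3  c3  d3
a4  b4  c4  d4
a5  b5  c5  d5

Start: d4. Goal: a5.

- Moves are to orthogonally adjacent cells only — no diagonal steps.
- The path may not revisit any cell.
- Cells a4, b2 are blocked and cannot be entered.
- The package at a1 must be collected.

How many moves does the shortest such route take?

12

Any route passes through a1 somewhere between d4 and a5. Summing Manhattan distances along the two legs (d4 → a1 → a5) gives a lower bound of 6 + 4 = 10 moves.
That bound ignores the blocked cells. Measuring each leg by the fewest moves that actually steer around them (d4→a1: 6; a1→a5: 6) raises the lower bound to 12.
A route of 12 moves exists: d4 → d3 → d2 → d1 → c1 → b1 → a1 → a2 → a3 → b3 → b4 → b5 → a5.
Since 12 matches that lower bound, it is optimal.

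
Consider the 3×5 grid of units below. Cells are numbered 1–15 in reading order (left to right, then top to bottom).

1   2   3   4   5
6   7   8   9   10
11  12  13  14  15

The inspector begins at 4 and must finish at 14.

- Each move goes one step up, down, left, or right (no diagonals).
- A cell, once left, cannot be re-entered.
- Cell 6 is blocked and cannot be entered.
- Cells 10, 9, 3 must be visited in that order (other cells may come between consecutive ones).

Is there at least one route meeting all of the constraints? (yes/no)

yes

One route that works: 4 → 5 → 10 → 9 → 8 → 3 → 2 → 7 → 12 → 13 → 14.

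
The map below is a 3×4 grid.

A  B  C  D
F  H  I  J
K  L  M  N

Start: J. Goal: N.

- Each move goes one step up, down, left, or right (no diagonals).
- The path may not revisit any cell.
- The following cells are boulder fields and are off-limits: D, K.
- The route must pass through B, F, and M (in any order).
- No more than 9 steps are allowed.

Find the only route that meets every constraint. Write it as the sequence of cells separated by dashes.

J - I - C - B - A - F - H - L - M - N

The 9-move cap with required stops at B, F, M leaves no slack for detours.
Route from J: left 1 to I, up 1 to C, left 2 to A, down 1 to F, right 1 to H, down 1 to L, right 2 to N — 9 moves in all.
Check: all required cells visited; 9 ≤ 9 moves.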